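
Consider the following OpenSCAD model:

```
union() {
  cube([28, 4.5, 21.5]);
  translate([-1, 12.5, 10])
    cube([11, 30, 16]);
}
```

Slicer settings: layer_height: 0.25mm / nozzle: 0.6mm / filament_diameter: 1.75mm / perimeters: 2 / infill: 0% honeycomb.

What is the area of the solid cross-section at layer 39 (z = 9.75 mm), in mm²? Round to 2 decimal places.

126.00 mm²

At z = 9.75 mm: the 28×4.5 cube contributes its full rectangle (area 126.00 mm²); the cube at (-1, 12.5) is not intersected at this z (z outside [10, 26]); Taking the union: only the 28×4.5 cube is present, so the union is just that shape — area = 126.00 mm². Overall, the cross-section is a single solid region. Net area = 126.00 mm².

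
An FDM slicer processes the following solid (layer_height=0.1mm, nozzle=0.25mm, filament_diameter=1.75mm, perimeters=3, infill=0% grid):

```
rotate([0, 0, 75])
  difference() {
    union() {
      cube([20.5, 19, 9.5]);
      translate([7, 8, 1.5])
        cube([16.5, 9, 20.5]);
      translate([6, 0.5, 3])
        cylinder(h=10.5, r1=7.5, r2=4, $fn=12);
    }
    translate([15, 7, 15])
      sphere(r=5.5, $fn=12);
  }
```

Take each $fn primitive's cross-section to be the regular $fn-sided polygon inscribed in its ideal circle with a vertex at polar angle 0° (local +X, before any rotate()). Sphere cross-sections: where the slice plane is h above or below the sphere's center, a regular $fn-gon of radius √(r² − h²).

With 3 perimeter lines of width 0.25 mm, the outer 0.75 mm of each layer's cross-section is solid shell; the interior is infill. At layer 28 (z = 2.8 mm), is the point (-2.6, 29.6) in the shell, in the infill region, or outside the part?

At z = 2.8 mm: the 20.5×19 cube contributes its full rectangle; the cube at (7, 8) (footprint 16.5×9) is included at this height; the cone at (6, 0.5) is not intersected at this z (z outside [3, 13.5]); Taking the union: the regions partially overlap (shared area 121.50 mm²), so overlapping operands fuse into one piece — 1 connected region; the sphere at (15, 7) does not reach this height (|z−center|=12.200 > r=5.5); Taking the first minus the rest: none of the subtracted shapes is present at this height, so the result so far is unchanged — 1 connected region; (rotated 75° about Z; rotation is an isometry so areas/perimeters/island counts are preserved). Overall, the cross-section is a single solid region. Undo the 75° rotation: the query point maps to (27.918, 10.172) in the un-rotated model frame. The nearest boundary edge runs (23.50, 17.00)→(23.50, 8.00); distance from the point to it = 4.42 mm. The point is not inside any of the regions above, so it lies outside the cross-section (4.42 mm from the nearest boundary).

outside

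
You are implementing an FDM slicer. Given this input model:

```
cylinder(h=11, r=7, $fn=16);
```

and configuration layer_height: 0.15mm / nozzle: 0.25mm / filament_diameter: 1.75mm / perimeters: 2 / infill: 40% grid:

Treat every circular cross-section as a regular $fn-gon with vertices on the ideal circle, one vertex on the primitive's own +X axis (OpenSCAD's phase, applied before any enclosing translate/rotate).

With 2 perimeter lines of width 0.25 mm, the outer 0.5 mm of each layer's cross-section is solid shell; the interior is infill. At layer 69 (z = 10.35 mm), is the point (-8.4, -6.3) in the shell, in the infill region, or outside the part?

At z = 10.35 mm: the r=7 cylinder contributes a regular 16-gon of circumradius 7. Overall, the cross-section is a single solid region. The nearest boundary edge runs (-6.47, -2.68)→(-4.95, -4.95); distance from the point to it = 3.62 mm. The point is not inside any of the regions above, so it lies outside the cross-section (3.62 mm from the nearest boundary).

outside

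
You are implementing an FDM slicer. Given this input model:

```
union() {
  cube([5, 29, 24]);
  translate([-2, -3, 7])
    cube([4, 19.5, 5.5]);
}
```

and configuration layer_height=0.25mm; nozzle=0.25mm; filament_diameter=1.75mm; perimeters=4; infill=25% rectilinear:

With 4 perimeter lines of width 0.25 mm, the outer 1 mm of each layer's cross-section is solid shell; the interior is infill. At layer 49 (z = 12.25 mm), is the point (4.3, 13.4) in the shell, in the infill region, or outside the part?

shell

At z = 12.25 mm: the cube is present — its section is the full 5×29 rectangle; the cube at (-2, -3) is present — its section is the full 4×19.5 rectangle; Combining (union): the regions partially overlap (shared area 33.00 mm²), so overlapping operands fuse into one piece — 1 connected region. Overall, the cross-section is a single solid region. The nearest boundary edge runs (5.00, 29.00)→(5.00, 0.00); distance from the point to it = 0.70 mm. The point is inside the cross-section, 0.70 mm from the nearest boundary — within the 1 mm shell band (4 × 0.25).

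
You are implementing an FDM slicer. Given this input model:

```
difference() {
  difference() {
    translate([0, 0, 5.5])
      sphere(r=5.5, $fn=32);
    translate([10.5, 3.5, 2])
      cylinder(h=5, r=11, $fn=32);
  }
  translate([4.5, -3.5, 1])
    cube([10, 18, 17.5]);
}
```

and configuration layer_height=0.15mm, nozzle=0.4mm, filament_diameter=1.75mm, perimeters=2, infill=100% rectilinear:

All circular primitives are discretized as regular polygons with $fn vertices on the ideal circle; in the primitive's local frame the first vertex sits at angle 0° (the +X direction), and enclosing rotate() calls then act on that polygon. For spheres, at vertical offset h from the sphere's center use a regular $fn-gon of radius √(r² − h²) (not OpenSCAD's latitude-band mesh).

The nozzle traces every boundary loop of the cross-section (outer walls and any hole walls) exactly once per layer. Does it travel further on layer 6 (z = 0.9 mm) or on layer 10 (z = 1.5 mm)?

Layer 6 (z = 0.9): the sphere: section is a regular 32-gon, circumradius = √(r²−h²) = √(5.5²−4.6²) = 3.015 (perimeter = 2·32·3.015·sin(180°/32) = 18.91 mm); the cylinder at (10.5, 3.5) is not intersected at this z (z outside [2, 7]); Subtracting the remaining from the first: none of the subtracted shapes is present at this height, so the r=5.5 sphere is unchanged — boundary = 18.91 mm; the cube at (4.5, -3.5) is not intersected at this z (z outside [1, 18.5]); Subtracting the remaining from the first: none of the subtracted shapes is present at this height, so that combined region is unchanged — boundary = 18.91 mm. So its perimeter = 18.91 mm. Layer 10 (z = 1.5): the r=5.5 sphere slices to a regular 32-gon of circumradius 3.775 (√(r²−h²) with h=4 from center) (perimeter = 2·32·3.775·sin(180°/32) = 23.68 mm); the cylinder at (10.5, 3.5) is not intersected at this z (z outside [2, 7]); After the difference (first − rest): none of the subtracted shapes is present at this height, so the r=5.5 sphere is unchanged — boundary = 23.68 mm; the 10×18 cube at (4.5, -3.5) contributes its full rectangle (perimeter 56.00 mm); Taking the first minus the rest: starting from the result so far, the 10×18 cube at (4.5, -3.5) misses the remaining region (no effect) — boundary = 23.68 mm. So its perimeter = 23.68 mm. Layer 10 is larger (23.68 vs 18.91 mm).

layer 10 (z = 1.5 mm)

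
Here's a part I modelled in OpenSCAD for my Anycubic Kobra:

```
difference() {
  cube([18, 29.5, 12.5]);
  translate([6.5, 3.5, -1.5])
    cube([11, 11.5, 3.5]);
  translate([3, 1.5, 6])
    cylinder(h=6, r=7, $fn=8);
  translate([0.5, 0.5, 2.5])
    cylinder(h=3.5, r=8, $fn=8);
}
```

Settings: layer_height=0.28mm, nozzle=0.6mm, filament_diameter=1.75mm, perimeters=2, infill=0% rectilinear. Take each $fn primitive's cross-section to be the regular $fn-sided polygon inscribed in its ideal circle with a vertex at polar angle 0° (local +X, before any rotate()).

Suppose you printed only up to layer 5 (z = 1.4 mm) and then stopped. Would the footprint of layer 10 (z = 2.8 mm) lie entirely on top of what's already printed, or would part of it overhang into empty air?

Compare the two slices. At z = 1.4: the cube (footprint 18×29.5) is included at this height (area 531.00 mm²); the cube at (6.5, 3.5) is present — its section is the full 11×11.5 rectangle (area 126.50 mm²); the cylinder at (3, 1.5) does not reach this height (z outside [6, 12]); the cylinder at (0.5, 0.5) is absent (z outside [2.5, 6]); After the difference (first − rest): starting from the 18×29.5 cube (531.00 mm²), the 11×11.5 cube at (6.5, 3.5) lies wholly inside it (removes its full 126.50 mm² and its 45.00 mm outline becomes a hole wall) — area = 404.50 mm². At z = 2.8: the cube (footprint 18×29.5) is included at this height (area 531.00 mm²); the cube at (6.5, 3.5) is absent (z outside [-1.5, 2]); the cylinder at (3, 1.5) is absent (z outside [6, 12]); the r=8 cylinder at (0.5, 0.5) contributes a regular 8-gon of circumradius 8 (area = (8/2)·8.000²·sin(360°/8) = 181.02 mm²); Taking the first minus the rest: starting from the 18×29.5 cube (531.00 mm²), the r=8 cylinder at (0.5, 0.5) partially overlaps it — only the 53.40 mm² overlap (of its 181.02 mm²) is removed, clipping the outline — area = 477.60 mm². Checking containment: at z = 2.8 the cross-section extends beyond the z = 1.4 cross-section by about 125.81 mm².

part overhangs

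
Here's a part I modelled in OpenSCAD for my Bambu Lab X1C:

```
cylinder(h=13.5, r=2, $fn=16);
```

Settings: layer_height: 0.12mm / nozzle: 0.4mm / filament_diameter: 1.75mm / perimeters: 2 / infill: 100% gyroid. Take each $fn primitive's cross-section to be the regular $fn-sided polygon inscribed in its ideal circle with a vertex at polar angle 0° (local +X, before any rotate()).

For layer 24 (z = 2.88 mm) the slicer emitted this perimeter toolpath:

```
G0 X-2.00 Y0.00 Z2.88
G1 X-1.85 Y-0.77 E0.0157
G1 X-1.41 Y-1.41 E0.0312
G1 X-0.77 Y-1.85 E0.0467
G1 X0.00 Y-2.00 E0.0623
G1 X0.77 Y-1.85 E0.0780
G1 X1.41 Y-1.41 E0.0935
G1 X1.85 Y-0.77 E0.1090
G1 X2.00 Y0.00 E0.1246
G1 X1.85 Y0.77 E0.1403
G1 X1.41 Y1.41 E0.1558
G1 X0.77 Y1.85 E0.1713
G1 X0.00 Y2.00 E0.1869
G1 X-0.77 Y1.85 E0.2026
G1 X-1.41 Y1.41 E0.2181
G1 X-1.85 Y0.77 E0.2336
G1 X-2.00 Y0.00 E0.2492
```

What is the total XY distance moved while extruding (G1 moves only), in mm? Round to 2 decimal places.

12.49 mm

Sum the Euclidean lengths of each G1 segment: total = 12.49 mm.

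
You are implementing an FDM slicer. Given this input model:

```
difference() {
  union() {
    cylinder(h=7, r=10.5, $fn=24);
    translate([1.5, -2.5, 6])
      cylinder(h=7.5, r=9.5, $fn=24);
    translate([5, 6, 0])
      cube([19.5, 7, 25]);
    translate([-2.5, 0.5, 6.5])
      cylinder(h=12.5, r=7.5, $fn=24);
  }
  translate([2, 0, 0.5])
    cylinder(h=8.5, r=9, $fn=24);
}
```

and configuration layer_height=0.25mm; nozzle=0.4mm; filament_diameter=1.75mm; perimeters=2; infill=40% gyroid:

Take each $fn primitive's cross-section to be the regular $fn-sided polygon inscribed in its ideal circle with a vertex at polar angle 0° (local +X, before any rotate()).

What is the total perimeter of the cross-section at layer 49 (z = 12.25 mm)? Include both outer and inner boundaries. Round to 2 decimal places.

115.69 mm

At z = 12.25 mm: the cylinder is absent (z outside [0, 7]); the cylinder at (1.5, -2.5): section is a regular 24-gon, circumradius r=9.5 (perimeter = 2·24·9.500·sin(180°/24) = 59.52 mm); the cube at (5, 6) is present — its section is the full 19.5×7 rectangle (perimeter 53.00 mm); the r=7.5 cylinder at (-2.5, 0.5) contributes a regular 24-gon of circumradius 7.5 (perimeter = 2·24·7.500·sin(180°/24) = 46.99 mm); Merging all regions: the regions partially overlap (shared area 137.23 mm²), so the edge portions inside another operand are dropped and the merged outline is re-measured after clipping — boundary = 115.69 mm; the cylinder at (2, 0) is not intersected at this z (z outside [0.5, 9]); Taking the first minus the rest: none of the subtracted shapes is present at this height, so that combined region is unchanged — boundary = 115.69 mm. Overall, the cross-section is a single solid region. Total boundary length (outer) = 115.69 mm.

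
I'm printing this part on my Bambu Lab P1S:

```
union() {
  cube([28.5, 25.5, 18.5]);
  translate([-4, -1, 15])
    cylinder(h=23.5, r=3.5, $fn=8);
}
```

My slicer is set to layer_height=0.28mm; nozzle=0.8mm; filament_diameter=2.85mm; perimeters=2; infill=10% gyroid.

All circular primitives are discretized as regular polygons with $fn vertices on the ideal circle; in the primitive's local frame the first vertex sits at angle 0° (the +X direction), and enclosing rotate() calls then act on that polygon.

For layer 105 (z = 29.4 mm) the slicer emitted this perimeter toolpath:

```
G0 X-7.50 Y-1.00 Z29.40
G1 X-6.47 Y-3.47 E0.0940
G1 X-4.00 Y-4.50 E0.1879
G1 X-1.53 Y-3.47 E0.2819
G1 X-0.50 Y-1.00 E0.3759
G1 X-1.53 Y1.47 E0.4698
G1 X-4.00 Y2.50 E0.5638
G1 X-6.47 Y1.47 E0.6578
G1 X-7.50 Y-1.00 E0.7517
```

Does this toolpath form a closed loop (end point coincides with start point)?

yes

Start point (G0): (-7.50, -1.00). End point (last G1): the path returns to the start — closed.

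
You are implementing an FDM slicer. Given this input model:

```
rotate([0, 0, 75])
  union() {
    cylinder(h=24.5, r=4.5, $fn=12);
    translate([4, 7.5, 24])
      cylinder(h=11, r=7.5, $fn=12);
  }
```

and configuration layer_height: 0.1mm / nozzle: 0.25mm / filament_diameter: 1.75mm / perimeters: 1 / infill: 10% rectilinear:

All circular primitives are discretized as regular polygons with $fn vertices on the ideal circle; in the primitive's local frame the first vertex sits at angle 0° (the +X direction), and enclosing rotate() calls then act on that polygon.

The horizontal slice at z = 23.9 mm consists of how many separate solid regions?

At z = 23.9 mm: the cylinder: section is a regular 12-gon, circumradius r=4.5; the cylinder at (4, 7.5) is absent (z outside [24, 35]); Merging all regions: only the r=4.5 cylinder is present, so the union is just that shape — 1 connected region; (whole slice rotated 75° about Z — lengths, areas and connectivity unchanged). The result has 1 disconnected region.

1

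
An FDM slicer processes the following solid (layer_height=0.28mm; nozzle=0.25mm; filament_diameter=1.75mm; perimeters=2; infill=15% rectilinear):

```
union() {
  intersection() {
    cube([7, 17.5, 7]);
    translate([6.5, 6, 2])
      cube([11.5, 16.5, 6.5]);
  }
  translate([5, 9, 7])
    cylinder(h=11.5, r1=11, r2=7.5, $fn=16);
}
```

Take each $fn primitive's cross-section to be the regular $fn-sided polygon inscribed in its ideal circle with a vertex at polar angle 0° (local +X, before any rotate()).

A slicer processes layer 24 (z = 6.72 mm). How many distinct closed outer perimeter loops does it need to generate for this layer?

1

At z = 6.72 mm: the cube is present — its section is the full 7×17.5 rectangle; the cube at (6.5, 6) (footprint 11.5×16.5) is included at this height; Keeping only the common overlap: the 11.5×16.5 cube at (6.5, 6) partially overlaps the 7×17.5 cube; clipping to the common part keeps 5.75 mm² — 1 connected region; the cone at (5, 9) is absent (z outside [7, 18.5]); Combining (union): only the result so far is present, so the union is just that shape — 1 connected region. The result has 1 disconnected region.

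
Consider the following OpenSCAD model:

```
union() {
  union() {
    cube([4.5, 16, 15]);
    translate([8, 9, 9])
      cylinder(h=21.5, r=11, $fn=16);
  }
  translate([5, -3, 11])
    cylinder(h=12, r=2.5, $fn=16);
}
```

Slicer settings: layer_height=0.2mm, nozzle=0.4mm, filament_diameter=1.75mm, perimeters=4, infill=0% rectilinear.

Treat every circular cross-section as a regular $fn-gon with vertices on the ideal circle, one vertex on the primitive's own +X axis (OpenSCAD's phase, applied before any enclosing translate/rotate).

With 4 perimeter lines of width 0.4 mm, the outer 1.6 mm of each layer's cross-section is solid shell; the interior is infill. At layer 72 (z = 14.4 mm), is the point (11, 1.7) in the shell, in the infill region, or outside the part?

At z = 14.4 mm: the 4.5×16 cube contributes its full rectangle; the r=11 cylinder at (8, 9) contributes a regular 16-gon of circumradius 11; Taking the union: the regions partially overlap (shared area 70.58 mm²), so overlapping operands fuse into one piece — 1 connected region; the r=2.5 cylinder at (5, -3) gives a regular 16-gon of circumradius 2.5 (constant along its height); Merging all regions: the regions partially overlap (shared area 2.37 mm²), so overlapping operands fuse into one piece — 1 connected region. Overall, the cross-section is a single solid region. The nearest boundary edge runs (12.21, -1.16)→(8.00, -2.00); distance from the point to it = 3.04 mm. The point is inside the cross-section and 3.04 mm from the nearest boundary — more than the 1.6 mm shell width (4 × 0.4), so it's in the infill interior.

infill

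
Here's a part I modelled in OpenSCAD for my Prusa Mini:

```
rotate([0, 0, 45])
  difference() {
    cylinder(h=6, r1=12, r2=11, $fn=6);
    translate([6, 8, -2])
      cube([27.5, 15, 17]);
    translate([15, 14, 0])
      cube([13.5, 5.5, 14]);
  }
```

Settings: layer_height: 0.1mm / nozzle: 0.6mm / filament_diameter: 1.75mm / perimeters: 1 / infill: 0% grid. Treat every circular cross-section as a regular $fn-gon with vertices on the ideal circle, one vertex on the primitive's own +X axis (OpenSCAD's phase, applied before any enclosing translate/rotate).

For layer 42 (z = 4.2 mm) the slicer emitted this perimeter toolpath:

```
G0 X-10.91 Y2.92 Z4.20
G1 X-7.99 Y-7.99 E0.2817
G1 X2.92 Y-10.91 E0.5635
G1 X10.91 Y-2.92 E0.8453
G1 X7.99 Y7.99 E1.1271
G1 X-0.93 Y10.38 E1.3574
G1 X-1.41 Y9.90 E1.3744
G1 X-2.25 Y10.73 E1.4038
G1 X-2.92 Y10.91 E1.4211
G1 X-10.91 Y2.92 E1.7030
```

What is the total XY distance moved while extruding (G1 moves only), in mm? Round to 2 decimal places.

68.27 mm

Sum the Euclidean lengths of each G1 segment: total = 68.27 mm.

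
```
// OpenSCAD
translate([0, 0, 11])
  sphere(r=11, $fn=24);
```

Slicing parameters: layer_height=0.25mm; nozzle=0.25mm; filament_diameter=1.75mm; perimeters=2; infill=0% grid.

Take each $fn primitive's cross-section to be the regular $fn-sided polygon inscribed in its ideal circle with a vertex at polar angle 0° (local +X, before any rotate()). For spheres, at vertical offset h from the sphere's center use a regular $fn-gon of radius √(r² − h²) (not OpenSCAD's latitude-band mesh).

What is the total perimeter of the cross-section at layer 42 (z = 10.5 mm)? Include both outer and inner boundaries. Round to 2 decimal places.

At z = 10.5 mm: the r=11 sphere slices to a regular 24-gon of circumradius 10.989 (√(r²−h²) with h=0.5 from center) (perimeter = 2·24·10.989·sin(180°/24) = 68.85 mm). Overall, the cross-section is a single solid region. Total boundary length (outer) = 68.85 mm.

68.85 mm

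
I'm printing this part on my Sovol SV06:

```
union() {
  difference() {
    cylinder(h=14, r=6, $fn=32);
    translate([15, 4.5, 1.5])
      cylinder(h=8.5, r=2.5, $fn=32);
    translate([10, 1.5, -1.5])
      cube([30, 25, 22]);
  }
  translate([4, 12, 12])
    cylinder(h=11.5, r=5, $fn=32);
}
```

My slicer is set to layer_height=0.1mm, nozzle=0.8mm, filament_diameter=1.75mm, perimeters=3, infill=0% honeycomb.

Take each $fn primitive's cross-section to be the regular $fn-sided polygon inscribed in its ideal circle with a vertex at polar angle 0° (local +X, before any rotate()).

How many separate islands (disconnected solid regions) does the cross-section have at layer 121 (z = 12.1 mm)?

2

At z = 12.1 mm: the r=6 cylinder contributes a regular 32-gon of circumradius 6; the cylinder at (15, 4.5) does not reach this height (z outside [1.5, 10]); the cube at (10, 1.5) is present — its section is the full 30×25 rectangle; After the difference (first − rest): starting from the r=6 cylinder, the 30×25 cube at (10, 1.5) misses the remaining region (no effect) — 1 connected region; the r=5 cylinder at (4, 12) contributes a regular 32-gon of circumradius 5; Combining (union): the 2 present regions are separate (no shared area or edge), so areas and boundary lengths simply add and each stays a separate island — 2 connected regions. Overall, the cross-section has 2 separate islands. Island count = 2.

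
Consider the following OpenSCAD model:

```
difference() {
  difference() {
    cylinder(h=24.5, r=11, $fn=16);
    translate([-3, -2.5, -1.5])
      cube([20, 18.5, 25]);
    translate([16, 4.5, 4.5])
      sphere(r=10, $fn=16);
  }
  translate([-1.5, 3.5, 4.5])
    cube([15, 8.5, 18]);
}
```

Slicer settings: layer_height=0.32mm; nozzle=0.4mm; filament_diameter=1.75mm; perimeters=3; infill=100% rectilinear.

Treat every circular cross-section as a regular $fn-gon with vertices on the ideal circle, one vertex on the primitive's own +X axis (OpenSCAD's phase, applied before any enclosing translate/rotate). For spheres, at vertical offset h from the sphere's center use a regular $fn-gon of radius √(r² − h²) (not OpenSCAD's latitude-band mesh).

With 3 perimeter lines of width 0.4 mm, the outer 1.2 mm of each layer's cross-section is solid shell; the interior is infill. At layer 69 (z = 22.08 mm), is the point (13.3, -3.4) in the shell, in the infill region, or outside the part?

outside

At z = 22.08 mm: the r=11 cylinder gives a regular 16-gon of circumradius 11 (constant along its height); the 20×18.5 cube at (-3, -2.5) contributes its full rectangle; the sphere at (16, 4.5) does not reach this height (|z−center|=17.580 > r=10); After the difference (first − rest): starting from the r=11 cylinder, the 20×18.5 cube at (-3, -2.5) partially overlaps it — only the 159.09 mm² overlap (of its 370.00 mm²) is removed, clipping the outline — 1 connected region; the cube at (-1.5, 3.5) (footprint 15×8.5) is included at this height; After the difference (first − rest): starting from that combined region, the 15×8.5 cube at (-1.5, 3.5) misses the remaining region (no effect) — 1 connected region. Overall, the cross-section is a single solid region. The nearest boundary edge runs (10.50, -2.50)→(10.16, -4.21); distance from the point to it = 2.92 mm. The point is not inside any of the regions above, so it lies outside the cross-section (2.92 mm from the nearest boundary).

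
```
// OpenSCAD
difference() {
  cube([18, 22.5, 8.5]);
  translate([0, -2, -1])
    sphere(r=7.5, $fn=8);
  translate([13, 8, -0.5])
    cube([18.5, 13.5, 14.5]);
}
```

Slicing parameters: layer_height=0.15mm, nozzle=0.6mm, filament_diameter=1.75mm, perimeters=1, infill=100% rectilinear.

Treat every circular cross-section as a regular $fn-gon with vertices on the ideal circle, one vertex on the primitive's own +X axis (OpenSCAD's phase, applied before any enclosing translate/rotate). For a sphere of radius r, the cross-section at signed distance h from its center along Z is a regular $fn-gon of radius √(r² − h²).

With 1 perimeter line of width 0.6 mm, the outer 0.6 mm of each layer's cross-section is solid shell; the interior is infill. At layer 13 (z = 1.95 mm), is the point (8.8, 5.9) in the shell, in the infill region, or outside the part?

infill

At z = 1.95 mm: the 18×22.5 cube contributes its full rectangle; the sphere at (0, -2): section is a regular 8-gon, circumradius = √(r²−h²) = √(7.5²−2.95²) = 6.895; the 18.5×13.5 cube at (13, 8) contributes its full rectangle; After the difference (first − rest): starting from the 18×22.5 cube, the r=7.5 sphere at (0, -2) partially overlaps it — only the 20.66 mm² overlap (of its 134.48 mm²) is removed, clipping the outline; the 18.5×13.5 cube at (13, 8) partially overlaps it — only the 67.50 mm² overlap (of its 249.75 mm²) is removed, clipping the outline — 1 connected region. Overall, the cross-section is a single solid region. The nearest boundary edge runs (13.00, 21.50)→(13.00, 8.00); distance from the point to it = 4.70 mm. The point is inside the cross-section and 4.70 mm from the nearest boundary — more than the 0.6 mm shell width (1 × 0.6), so it's in the infill interior.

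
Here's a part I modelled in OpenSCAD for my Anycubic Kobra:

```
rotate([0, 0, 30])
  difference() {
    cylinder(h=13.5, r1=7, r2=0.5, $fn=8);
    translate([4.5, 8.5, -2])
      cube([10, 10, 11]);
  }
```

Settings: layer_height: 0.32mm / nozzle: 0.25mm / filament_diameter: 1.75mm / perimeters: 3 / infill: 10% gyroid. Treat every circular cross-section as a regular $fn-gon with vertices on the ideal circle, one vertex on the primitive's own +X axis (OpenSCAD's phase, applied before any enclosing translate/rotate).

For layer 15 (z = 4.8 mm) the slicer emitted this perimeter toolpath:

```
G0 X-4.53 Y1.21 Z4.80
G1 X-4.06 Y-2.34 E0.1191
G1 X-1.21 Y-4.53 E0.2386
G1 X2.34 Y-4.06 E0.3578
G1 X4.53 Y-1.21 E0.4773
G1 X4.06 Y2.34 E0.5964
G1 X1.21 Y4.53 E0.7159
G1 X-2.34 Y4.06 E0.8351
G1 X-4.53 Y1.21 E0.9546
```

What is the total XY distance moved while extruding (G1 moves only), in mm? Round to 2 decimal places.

28.70 mm

Sum the Euclidean lengths of each G1 segment: total = 28.70 mm.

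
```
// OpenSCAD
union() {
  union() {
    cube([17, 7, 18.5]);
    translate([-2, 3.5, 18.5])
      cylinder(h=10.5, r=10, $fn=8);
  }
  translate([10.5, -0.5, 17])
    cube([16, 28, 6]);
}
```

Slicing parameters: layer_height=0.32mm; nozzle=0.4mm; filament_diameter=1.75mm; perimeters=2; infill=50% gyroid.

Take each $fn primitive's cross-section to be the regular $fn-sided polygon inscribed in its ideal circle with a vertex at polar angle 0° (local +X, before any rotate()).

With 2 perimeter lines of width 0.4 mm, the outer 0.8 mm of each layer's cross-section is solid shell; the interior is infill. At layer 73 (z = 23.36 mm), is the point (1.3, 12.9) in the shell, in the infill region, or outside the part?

outside

At z = 23.36 mm: the cube is absent (z outside [0, 18.5]); the r=10 cylinder at (-2, 3.5) gives a regular 8-gon of circumradius 10 (constant along its height); Merging all regions: only the r=10 cylinder at (-2, 3.5) is present, so the union is just that shape — 1 connected region; the cube at (10.5, -0.5) does not reach this height (z outside [17, 23]); Taking the union: only that combined region is present, so the union is just that shape — 1 connected region. Overall, the cross-section is a single solid region. The nearest boundary edge runs (5.07, 10.57)→(-2.00, 13.50); distance from the point to it = 0.71 mm. The point is not inside any of the regions above, so it lies outside the cross-section (0.71 mm from the nearest boundary).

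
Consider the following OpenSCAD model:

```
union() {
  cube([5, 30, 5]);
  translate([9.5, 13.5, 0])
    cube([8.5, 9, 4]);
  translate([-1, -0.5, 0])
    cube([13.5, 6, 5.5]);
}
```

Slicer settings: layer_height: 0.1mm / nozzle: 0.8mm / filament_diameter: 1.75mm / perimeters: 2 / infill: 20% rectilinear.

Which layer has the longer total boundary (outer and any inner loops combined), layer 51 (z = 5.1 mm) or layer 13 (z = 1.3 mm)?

Layer 51 (z = 5.1): the cube does not reach this height (z outside [0, 5]); the cube at (9.5, 13.5) is not intersected at this z (z outside [0, 4]); the 13.5×6 cube at (-1, -0.5) contributes its full rectangle (perimeter 39.00 mm); Merging all regions: only the 13.5×6 cube at (-1, -0.5) is present, so the union is just that shape — boundary = 39.00 mm. So its perimeter = 39.00 mm. Layer 13 (z = 1.3): the cube (footprint 5×30) is included at this height (perimeter 70.00 mm); the 8.5×9 cube at (9.5, 13.5) contributes its full rectangle (perimeter 35.00 mm); the cube at (-1, -0.5) (footprint 13.5×6) is included at this height (perimeter 39.00 mm); Merging all regions: the regions partially overlap (shared area 27.50 mm²), so the edge portions inside another operand are dropped and the merged outline is re-measured after clipping — boundary = 123.00 mm. So its perimeter = 123.00 mm. Layer 13 is larger (123.00 vs 39.00 mm).

layer 13 (z = 1.3 mm)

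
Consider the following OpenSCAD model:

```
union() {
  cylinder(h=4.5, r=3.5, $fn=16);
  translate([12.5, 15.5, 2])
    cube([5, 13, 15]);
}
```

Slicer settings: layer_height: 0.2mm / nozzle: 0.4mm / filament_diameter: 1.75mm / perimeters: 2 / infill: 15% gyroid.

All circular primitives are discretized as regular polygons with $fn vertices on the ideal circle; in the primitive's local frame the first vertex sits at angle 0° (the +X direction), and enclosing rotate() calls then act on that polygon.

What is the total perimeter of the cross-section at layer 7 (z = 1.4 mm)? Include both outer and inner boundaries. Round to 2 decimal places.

21.85 mm

At z = 1.4 mm: the cylinder: section is a regular 16-gon, circumradius r=3.5 (perimeter = 2·16·3.500·sin(180°/16) = 21.85 mm); the cube at (12.5, 15.5) does not reach this height (z outside [2, 17]); Taking the union: only the r=3.5 cylinder is present, so the union is just that shape — boundary = 21.85 mm. Overall, the cross-section is a single solid region. Total boundary length (outer) = 21.85 mm.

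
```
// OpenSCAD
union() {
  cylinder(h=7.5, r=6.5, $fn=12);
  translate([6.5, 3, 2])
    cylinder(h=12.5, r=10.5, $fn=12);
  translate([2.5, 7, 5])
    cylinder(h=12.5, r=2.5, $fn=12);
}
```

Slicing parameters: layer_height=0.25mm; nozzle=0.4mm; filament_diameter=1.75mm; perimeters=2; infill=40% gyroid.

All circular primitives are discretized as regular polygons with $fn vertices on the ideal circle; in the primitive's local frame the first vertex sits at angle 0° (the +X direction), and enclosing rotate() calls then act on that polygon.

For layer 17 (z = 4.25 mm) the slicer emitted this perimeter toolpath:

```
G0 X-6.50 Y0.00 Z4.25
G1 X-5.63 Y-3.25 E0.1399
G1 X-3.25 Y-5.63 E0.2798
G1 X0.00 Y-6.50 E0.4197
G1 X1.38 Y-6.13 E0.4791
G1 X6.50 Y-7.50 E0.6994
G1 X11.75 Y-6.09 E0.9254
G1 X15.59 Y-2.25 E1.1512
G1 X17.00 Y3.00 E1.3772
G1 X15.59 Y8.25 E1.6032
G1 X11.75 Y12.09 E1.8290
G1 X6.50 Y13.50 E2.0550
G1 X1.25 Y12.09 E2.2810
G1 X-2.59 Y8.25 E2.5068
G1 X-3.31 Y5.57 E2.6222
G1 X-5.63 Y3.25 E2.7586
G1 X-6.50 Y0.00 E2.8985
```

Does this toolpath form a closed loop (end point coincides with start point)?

yes

Start point (G0): (-6.50, 0.00). End point (last G1): the path returns to the start — closed.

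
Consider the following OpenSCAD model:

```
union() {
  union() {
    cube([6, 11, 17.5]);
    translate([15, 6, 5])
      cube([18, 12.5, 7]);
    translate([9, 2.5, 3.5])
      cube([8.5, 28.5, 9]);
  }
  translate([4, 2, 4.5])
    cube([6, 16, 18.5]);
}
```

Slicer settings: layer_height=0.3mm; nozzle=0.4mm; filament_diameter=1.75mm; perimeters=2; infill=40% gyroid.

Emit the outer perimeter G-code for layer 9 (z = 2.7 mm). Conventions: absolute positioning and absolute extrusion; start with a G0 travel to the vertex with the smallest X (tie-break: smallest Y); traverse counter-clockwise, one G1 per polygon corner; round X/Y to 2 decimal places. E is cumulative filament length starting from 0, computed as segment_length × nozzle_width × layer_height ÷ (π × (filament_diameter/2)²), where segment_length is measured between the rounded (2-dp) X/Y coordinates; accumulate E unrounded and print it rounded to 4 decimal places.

G0 X0.00 Y0.00 Z2.70
G1 X6.00 Y0.00 E0.2993
G1 X6.00 Y11.00 E0.8481
G1 X0.00 Y11.00 E1.1475
G1 X0.00 Y0.00 E1.6963

At z = 2.7 mm: the cube (footprint 6×11) is included at this height; the cube at (15, 6) is absent (z outside [5, 12]); the cube at (9, 2.5) is absent (z outside [3.5, 12.5]); Taking the union: only the 6×11 cube is present, so the union is just that shape — 1 connected region; the cube at (4, 2) does not reach this height (z outside [4.5, 23]); Combining (union): only that combined region is present, so the union is just that shape — 1 connected region. The outline is a single polygon with 4 vertices. Extrusion per mm of travel: 0.4 × 0.3 / (π × 0.875²) = 0.049890. Accumulating E over each segment gives final E = 1.6963.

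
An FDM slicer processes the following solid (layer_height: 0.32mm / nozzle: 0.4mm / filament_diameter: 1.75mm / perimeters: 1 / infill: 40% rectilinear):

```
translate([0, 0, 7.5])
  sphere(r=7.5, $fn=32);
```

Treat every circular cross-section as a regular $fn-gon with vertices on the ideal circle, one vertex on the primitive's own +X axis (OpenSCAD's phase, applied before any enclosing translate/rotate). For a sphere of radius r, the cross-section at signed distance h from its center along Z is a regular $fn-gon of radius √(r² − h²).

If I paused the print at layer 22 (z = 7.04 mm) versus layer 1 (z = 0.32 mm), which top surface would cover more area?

layer 22 (z = 7.04 mm)

Layer 22 (z = 7.04): the r=7.5 sphere contributes a regular 32-gon of circumradius √(7.5²−0.46²) = 7.486 (area = (32/2)·7.486²·sin(360°/32) = 174.92 mm²). So its area = 174.92 mm². Layer 1 (z = 0.32): the r=7.5 sphere slices to a regular 32-gon of circumradius 2.167 (√(r²−h²) with h=7.18 from center) (area = (32/2)·2.167²·sin(360°/32) = 14.66 mm²). So its area = 14.66 mm². Layer 22 is larger (174.92 vs 14.66 mm²).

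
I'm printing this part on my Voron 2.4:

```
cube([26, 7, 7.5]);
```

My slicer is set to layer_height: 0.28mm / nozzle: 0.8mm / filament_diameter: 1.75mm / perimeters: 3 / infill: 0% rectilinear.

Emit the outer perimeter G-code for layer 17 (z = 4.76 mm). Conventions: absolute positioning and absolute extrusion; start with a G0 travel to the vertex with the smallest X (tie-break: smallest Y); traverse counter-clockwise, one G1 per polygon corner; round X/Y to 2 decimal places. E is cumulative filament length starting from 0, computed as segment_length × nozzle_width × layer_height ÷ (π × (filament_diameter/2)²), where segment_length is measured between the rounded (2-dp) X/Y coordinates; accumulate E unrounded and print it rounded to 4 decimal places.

At z = 4.76 mm: the cube is present — its section is the full 26×7 rectangle. The outline is a single polygon with 4 vertices. Extrusion per mm of travel: 0.8 × 0.28 / (π × 0.875²) = 0.093128. Accumulating E over each segment gives final E = 6.1465.

G0 X0.00 Y0.00 Z4.76
G1 X26.00 Y0.00 E2.4213
G1 X26.00 Y7.00 E3.0732
G1 X0.00 Y7.00 E5.4946
G1 X0.00 Y0.00 E6.1465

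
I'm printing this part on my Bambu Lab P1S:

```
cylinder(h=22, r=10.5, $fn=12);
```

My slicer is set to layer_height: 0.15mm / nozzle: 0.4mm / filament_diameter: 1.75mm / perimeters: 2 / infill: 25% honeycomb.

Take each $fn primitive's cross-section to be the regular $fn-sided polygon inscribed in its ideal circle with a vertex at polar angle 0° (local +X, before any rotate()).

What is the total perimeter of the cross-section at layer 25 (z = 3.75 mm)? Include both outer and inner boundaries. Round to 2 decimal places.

At z = 3.75 mm: the r=10.5 cylinder gives a regular 12-gon of circumradius 10.5 (constant along its height) (perimeter = 2·12·10.500·sin(180°/12) = 65.22 mm). Overall, the cross-section is a single solid region. Total boundary length (outer) = 65.22 mm.

65.22 mm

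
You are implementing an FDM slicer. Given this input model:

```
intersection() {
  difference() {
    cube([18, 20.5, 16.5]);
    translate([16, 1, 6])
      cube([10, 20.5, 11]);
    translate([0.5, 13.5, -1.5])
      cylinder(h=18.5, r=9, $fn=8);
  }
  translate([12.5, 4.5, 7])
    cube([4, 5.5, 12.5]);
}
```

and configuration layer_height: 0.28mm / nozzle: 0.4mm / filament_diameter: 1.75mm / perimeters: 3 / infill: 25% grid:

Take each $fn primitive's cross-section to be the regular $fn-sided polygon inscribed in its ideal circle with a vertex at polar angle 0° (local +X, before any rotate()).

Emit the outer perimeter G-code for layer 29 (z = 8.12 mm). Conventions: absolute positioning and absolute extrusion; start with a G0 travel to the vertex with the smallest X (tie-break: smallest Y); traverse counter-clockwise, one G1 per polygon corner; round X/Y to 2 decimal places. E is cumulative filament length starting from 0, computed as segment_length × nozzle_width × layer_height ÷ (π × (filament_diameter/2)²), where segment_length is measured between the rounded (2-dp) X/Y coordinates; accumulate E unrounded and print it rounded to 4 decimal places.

At z = 8.12 mm: the cube is present — its section is the full 18×20.5 rectangle; the cube at (16, 1) is present — its section is the full 10×20.5 rectangle; the r=9 cylinder at (0.5, 13.5) contributes a regular 8-gon of circumradius 9; After the difference (first − rest): starting from the 18×20.5 cube, the 10×20.5 cube at (16, 1) partially overlaps it — only the 39.00 mm² overlap (of its 205.00 mm²) is removed, clipping the outline; the r=9 cylinder at (0.5, 13.5) partially overlaps it — only the 117.67 mm² overlap (of its 229.10 mm²) is removed, clipping the outline — 1 connected region; the 4×5.5 cube at (12.5, 4.5) contributes its full rectangle; Taking the intersection: the 4×5.5 cube at (12.5, 4.5) partially overlaps that combined region; clipping to the common part keeps 19.25 mm² — 1 connected region. The outline is a single polygon with 4 vertices. Extrusion per mm of travel: 0.4 × 0.28 / (π × 0.875²) = 0.046564. Accumulating E over each segment gives final E = 0.8382.

G0 X12.50 Y4.50 Z8.12
G1 X16.00 Y4.50 E0.1630
G1 X16.00 Y10.00 E0.4191
G1 X12.50 Y10.00 E0.5821
G1 X12.50 Y4.50 E0.8382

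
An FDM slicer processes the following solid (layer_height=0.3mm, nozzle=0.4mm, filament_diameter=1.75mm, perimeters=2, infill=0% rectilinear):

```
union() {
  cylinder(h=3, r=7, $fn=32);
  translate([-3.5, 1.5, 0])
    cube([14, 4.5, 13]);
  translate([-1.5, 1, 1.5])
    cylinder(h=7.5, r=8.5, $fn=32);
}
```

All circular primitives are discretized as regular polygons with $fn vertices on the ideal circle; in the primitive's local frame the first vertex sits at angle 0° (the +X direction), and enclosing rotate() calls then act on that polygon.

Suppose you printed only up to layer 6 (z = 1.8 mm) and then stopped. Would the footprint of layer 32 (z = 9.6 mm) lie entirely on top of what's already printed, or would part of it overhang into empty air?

entirely on top

Compare the two slices. At z = 1.8: the cylinder: section is a regular 32-gon, circumradius r=7 (area = (32/2)·7.000²·sin(360°/32) = 152.95 mm²); the cube at (-3.5, 1.5) is present — its section is the full 14×4.5 rectangle (area 63.00 mm²); the r=8.5 cylinder at (-1.5, 1) gives a regular 32-gon of circumradius 8.5 (constant along its height) (area = (32/2)·8.500²·sin(360°/32) = 225.52 mm²); Merging all regions: the regions partially overlap — summed areas 441.48 mm² minus the doubly-counted overlap 195.61 mm² gives 245.87 mm² — area = 245.87 mm². At z = 9.6: the cylinder does not reach this height (z outside [0, 3]); the cube at (-3.5, 1.5) is present — its section is the full 14×4.5 rectangle (area 63.00 mm²); the cylinder at (-1.5, 1) does not reach this height (z outside [1.5, 9]); Merging all regions: only the 14×4.5 cube at (-3.5, 1.5) is present, so the union is just that shape — area = 63.00 mm². Checking containment: the cross-section at z = 9.6 is a subset of the cross-section at z = 1.8.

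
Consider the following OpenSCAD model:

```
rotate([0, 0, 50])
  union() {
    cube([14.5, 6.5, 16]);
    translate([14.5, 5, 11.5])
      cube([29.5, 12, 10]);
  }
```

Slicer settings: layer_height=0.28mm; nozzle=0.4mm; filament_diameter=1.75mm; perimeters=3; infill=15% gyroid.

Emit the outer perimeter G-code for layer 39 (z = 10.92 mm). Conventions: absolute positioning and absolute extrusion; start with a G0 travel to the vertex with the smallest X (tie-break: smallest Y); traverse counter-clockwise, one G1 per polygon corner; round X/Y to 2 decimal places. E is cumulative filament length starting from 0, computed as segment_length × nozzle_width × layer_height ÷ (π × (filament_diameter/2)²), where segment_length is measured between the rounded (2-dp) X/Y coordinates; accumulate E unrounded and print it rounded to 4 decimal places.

G0 X-4.98 Y4.18 Z10.92
G1 X0.00 Y0.00 E0.3027
G1 X9.32 Y11.11 E0.9780
G1 X4.34 Y15.29 E1.2807
G1 X-4.98 Y4.18 E1.9560

At z = 10.92 mm: the cube is present — its section is the full 14.5×6.5 rectangle; the cube at (14.5, 5) does not reach this height (z outside [11.5, 21.5]); Taking the union: only the 14.5×6.5 cube is present, so the union is just that shape — 1 connected region; (whole slice rotated 50° about Z — lengths, areas and connectivity unchanged). The outline is a single polygon with 4 vertices. Extrusion per mm of travel: 0.4 × 0.28 / (π × 0.875²) = 0.046564. Accumulating E over each segment gives final E = 1.9560.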